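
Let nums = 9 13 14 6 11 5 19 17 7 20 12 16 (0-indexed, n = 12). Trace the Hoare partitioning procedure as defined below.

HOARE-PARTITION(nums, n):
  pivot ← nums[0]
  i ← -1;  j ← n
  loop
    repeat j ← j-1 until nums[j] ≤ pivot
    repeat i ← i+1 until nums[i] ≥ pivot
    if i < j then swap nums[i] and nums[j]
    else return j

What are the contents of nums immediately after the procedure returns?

pivot = nums[0] = 9; i = -1, j = 12
j→8 (nums[8]=7≤9), i→0 (nums[0]=9≥9); i<j, swap → 7 13 14 6 11 5 19 17 9 20 12 16
j→5 (nums[5]=5≤9), i→1 (nums[1]=13≥9); i<j, swap → 7 5 14 6 11 13 19 17 9 20 12 16
j→3 (nums[3]=6≤9), i→2 (nums[2]=14≥9); i<j, swap → 7 5 6 14 11 13 19 17 9 20 12 16
j→2, i→3; i≥j, return j=2. nums = 7 5 6 14 11 13 19 17 9 20 12 16

7 5 6 14 11 13 19 17 9 20 12 16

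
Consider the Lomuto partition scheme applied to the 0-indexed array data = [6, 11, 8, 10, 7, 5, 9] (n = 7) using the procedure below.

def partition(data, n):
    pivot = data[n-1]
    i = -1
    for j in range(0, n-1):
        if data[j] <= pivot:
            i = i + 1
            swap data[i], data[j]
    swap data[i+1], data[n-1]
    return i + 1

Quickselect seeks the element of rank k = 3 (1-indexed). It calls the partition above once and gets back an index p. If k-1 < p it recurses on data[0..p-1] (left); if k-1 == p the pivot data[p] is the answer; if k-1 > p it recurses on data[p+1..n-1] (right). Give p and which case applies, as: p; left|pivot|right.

4; left

pivot = data[6] = 9; i = -1
j=0: data[0]=6 ≤ 9 → i=0, swap data[0],data[0] (no change) → [6, 11, 8, 10, 7, 5, 9]
j=1: data[1]=11 > 9 → no swap
j=2: data[2]=8 ≤ 9 → i=1, swap data[1],data[2] → [6, 8, 11, 10, 7, 5, 9]
j=3: data[3]=10 > 9 → no swap
j=4: data[4]=7 ≤ 9 → i=2, swap data[2],data[4] → [6, 8, 7, 10, 11, 5, 9]
j=5: data[5]=5 ≤ 9 → i=3, swap data[3],data[5] → [6, 8, 7, 5, 11, 10, 9]
final swap data[4],data[6] → [6, 8, 7, 5, 9, 10, 11]; return 4
p = 4; k-1 = 2 < 4 ⇒ left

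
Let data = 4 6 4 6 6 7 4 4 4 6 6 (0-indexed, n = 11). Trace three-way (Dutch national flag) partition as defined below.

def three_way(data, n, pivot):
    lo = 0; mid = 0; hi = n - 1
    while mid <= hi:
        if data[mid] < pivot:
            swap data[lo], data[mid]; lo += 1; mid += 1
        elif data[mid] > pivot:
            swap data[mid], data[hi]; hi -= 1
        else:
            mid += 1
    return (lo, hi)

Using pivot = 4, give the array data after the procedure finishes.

pivot = 4; lo=0, mid=0, hi=10
data[mid]=4=4: mid=1
data[mid]=6>4: swap data[1],data[10]; hi=9 → 4 6 4 6 6 7 4 4 4 6 6
data[mid]=6>4: swap data[1],data[9]; hi=8 → 4 6 4 6 6 7 4 4 4 6 6
data[mid]=6>4: swap data[1],data[8]; hi=7 → 4 4 4 6 6 7 4 4 6 6 6
data[mid]=4=4: mid=2
data[mid]=4=4: mid=3
data[mid]=6>4: swap data[3],data[7]; hi=6 → 4 4 4 4 6 7 4 6 6 6 6
data[mid]=4=4: mid=4
data[mid]=6>4: swap data[4],data[6]; hi=5 → 4 4 4 4 4 7 6 6 6 6 6
data[mid]=4=4: mid=5
data[mid]=7>4: swap data[5],data[5]; hi=4 → 4 4 4 4 4 7 6 6 6 6 6
end: lo=0, hi=4; data = 4 4 4 4 4 7 6 6 6 6 6

4 4 4 4 4 7 6 6 6 6 6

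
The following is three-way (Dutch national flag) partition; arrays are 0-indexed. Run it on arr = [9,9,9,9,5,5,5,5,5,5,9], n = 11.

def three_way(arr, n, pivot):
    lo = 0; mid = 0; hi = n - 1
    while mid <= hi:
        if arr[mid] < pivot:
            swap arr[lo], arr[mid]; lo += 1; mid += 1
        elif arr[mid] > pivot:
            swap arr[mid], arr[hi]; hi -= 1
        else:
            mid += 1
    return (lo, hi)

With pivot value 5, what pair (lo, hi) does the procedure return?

(0, 5)

lo=0 mid=0 hi=10
9>5: swap(0,10), hi=9 ⇒ [9,9,9,9,5,5,5,5,5,5,9]
9>5: swap(0,9), hi=8 ⇒ [5,9,9,9,5,5,5,5,5,9,9]
5=5: mid=1
9>5: swap(1,8), hi=7 ⇒ [5,5,9,9,5,5,5,5,9,9,9]
5=5: mid=2
9>5: swap(2,7), hi=6 ⇒ [5,5,5,9,5,5,5,9,9,9,9]
5=5: mid=3
9>5: swap(3,6), hi=5 ⇒ [5,5,5,5,5,5,9,9,9,9,9]
5=5: mid=4
5=5: mid=5
5=5: mid=6
done. lo=0 hi=5; arr=[5,5,5,5,5,5,9,9,9,9,9]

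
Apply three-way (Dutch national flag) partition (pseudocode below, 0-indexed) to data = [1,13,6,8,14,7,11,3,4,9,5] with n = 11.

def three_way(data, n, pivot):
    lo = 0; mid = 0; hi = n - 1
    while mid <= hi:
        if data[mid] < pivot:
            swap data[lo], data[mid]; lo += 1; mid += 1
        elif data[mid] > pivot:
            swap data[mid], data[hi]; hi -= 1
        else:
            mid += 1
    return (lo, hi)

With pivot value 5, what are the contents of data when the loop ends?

lo=0 mid=0 hi=10
1<5: swap(0,0), lo=1 mid=1 ⇒ [1,13,6,8,14,7,11,3,4,9,5]
13>5: swap(1,10), hi=9 ⇒ [1,5,6,8,14,7,11,3,4,9,13]
5=5: mid=2
6>5: swap(2,9), hi=8 ⇒ [1,5,9,8,14,7,11,3,4,6,13]
9>5: swap(2,8), hi=7 ⇒ [1,5,4,8,14,7,11,3,9,6,13]
4<5: swap(1,2), lo=2 mid=3 ⇒ [1,4,5,8,14,7,11,3,9,6,13]
8>5: swap(3,7), hi=6 ⇒ [1,4,5,3,14,7,11,8,9,6,13]
3<5: swap(2,3), lo=3 mid=4 ⇒ [1,4,3,5,14,7,11,8,9,6,13]
14>5: swap(4,6), hi=5 ⇒ [1,4,3,5,11,7,14,8,9,6,13]
11>5: swap(4,5), hi=4 ⇒ [1,4,3,5,7,11,14,8,9,6,13]
7>5: swap(4,4), hi=3 ⇒ [1,4,3,5,7,11,14,8,9,6,13]
done. lo=3 hi=3; data=[1,4,3,5,7,11,14,8,9,6,13]

[1,4,3,5,7,11,14,8,9,6,13]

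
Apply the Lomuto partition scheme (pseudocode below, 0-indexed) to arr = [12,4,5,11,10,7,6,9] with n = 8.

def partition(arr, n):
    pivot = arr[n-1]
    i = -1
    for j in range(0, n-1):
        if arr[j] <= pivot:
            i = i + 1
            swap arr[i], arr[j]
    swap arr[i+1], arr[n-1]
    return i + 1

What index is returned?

pivot=9, i=-1
j=0: 12>9, skip
j=1: 4≤9, i=0, swap(0,1) ⇒ [4,12,5,11,10,7,6,9]
j=2: 5≤9, i=1, swap(1,2) ⇒ [4,5,12,11,10,7,6,9]
j=3: 11>9, skip
j=4: 10>9, skip
j=5: 7≤9, i=2, swap(2,5) ⇒ [4,5,7,11,10,12,6,9]
j=6: 6≤9, i=3, swap(3,6) ⇒ [4,5,7,6,10,12,11,9]
swap(4,7) ⇒ [4,5,7,6,9,12,11,10]; return 4

4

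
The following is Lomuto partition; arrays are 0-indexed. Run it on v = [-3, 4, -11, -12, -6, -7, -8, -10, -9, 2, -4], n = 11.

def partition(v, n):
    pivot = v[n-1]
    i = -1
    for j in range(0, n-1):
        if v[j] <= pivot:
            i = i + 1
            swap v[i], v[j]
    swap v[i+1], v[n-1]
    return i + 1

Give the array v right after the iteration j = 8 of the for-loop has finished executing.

[-11, -12, -6, -7, -8, -10, -9, 4, -3, 2, -4]

pivot = v[10] = -4; i = -1
j=0: v[0]=-3 > -4 → no swap
j=1: v[1]=4 > -4 → no swap
j=2: v[2]=-11 ≤ -4 → i=0, swap v[0],v[2] → [-11, 4, -3, -12, -6, -7, -8, -10, -9, 2, -4]
j=3: v[3]=-12 ≤ -4 → i=1, swap v[1],v[3] → [-11, -12, -3, 4, -6, -7, -8, -10, -9, 2, -4]
j=4: v[4]=-6 ≤ -4 → i=2, swap v[2],v[4] → [-11, -12, -6, 4, -3, -7, -8, -10, -9, 2, -4]
j=5: v[5]=-7 ≤ -4 → i=3, swap v[3],v[5] → [-11, -12, -6, -7, -3, 4, -8, -10, -9, 2, -4]
j=6: v[6]=-8 ≤ -4 → i=4, swap v[4],v[6] → [-11, -12, -6, -7, -8, 4, -3, -10, -9, 2, -4]
j=7: v[7]=-10 ≤ -4 → i=5, swap v[5],v[7] → [-11, -12, -6, -7, -8, -10, -3, 4, -9, 2, -4]
j=8: v[8]=-9 ≤ -4 → i=6, swap v[6],v[8] → [-11, -12, -6, -7, -8, -10, -9, 4, -3, 2, -4]
(after j=8) v = [-11, -12, -6, -7, -8, -10, -9, 4, -3, 2, -4]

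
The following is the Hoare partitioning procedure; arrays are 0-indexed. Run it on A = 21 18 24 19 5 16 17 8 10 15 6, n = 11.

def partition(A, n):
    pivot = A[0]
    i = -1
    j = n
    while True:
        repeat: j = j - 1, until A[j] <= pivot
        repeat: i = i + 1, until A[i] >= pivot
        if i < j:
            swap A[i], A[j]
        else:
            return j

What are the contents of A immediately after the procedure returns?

6 18 15 19 5 16 17 8 10 24 21

pivot=21
j stops at 10 (6), i stops at 0 (21); swap ⇒ 6 18 24 19 5 16 17 8 10 15 21
j stops at 9 (15), i stops at 2 (24); swap ⇒ 6 18 15 19 5 16 17 8 10 24 21
j stops at 8, i stops at 9; i≥j ⇒ return 8. A=6 18 15 19 5 16 17 8 10 24 21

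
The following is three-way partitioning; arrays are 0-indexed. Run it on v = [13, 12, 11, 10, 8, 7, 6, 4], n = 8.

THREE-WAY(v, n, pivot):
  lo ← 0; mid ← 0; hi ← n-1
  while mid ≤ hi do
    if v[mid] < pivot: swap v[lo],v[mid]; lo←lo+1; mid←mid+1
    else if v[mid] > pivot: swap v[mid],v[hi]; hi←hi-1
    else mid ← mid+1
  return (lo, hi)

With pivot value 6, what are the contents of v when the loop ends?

pivot = 6; lo=0, mid=0, hi=7
v[mid]=13>6: swap v[0],v[7]; hi=6 → [4, 12, 11, 10, 8, 7, 6, 13]
v[mid]=4<6: swap v[0],v[0]; lo=1,mid=1 → [4, 12, 11, 10, 8, 7, 6, 13]
v[mid]=12>6: swap v[1],v[6]; hi=5 → [4, 6, 11, 10, 8, 7, 12, 13]
v[mid]=6=6: mid=2
v[mid]=11>6: swap v[2],v[5]; hi=4 → [4, 6, 7, 10, 8, 11, 12, 13]
v[mid]=7>6: swap v[2],v[4]; hi=3 → [4, 6, 8, 10, 7, 11, 12, 13]
v[mid]=8>6: swap v[2],v[3]; hi=2 → [4, 6, 10, 8, 7, 11, 12, 13]
v[mid]=10>6: swap v[2],v[2]; hi=1 → [4, 6, 10, 8, 7, 11, 12, 13]
end: lo=1, hi=1; v = [4, 6, 10, 8, 7, 11, 12, 13]

[4, 6, 10, 8, 7, 11, 12, 13]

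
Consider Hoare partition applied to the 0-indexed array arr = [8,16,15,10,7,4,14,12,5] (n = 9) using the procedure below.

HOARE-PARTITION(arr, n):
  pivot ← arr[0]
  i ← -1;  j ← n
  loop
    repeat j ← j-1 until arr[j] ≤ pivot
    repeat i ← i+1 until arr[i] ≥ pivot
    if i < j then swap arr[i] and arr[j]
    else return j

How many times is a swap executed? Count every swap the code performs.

3

pivot=8
j stops at 8 (5), i stops at 0 (8); swap ⇒ [5,16,15,10,7,4,14,12,8]
j stops at 5 (4), i stops at 1 (16); swap ⇒ [5,4,15,10,7,16,14,12,8]
j stops at 4 (7), i stops at 2 (15); swap ⇒ [5,4,7,10,15,16,14,12,8]
j stops at 2, i stops at 3; i≥j ⇒ return 2. arr=[5,4,7,10,15,16,14,12,8]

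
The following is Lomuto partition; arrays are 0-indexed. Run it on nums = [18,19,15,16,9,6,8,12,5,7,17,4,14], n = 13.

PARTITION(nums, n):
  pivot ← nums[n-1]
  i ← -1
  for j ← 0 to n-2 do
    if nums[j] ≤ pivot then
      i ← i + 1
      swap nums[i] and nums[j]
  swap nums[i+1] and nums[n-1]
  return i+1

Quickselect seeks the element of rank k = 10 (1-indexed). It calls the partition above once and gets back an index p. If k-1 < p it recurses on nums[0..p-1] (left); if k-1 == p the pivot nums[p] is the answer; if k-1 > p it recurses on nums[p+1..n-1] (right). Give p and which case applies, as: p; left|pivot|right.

pivot = nums[12] = 14; i = -1
j=0: nums[0]=18 > 14 → no swap
j=1: nums[1]=19 > 14 → no swap
j=2: nums[2]=15 > 14 → no swap
j=3: nums[3]=16 > 14 → no swap
j=4: nums[4]=9 ≤ 14 → i=0, swap nums[0],nums[4] → [9,19,15,16,18,6,8,12,5,7,17,4,14]
j=5: nums[5]=6 ≤ 14 → i=1, swap nums[1],nums[5] → [9,6,15,16,18,19,8,12,5,7,17,4,14]
j=6: nums[6]=8 ≤ 14 → i=2, swap nums[2],nums[6] → [9,6,8,16,18,19,15,12,5,7,17,4,14]
j=7: nums[7]=12 ≤ 14 → i=3, swap nums[3],nums[7] → [9,6,8,12,18,19,15,16,5,7,17,4,14]
j=8: nums[8]=5 ≤ 14 → i=4, swap nums[4],nums[8] → [9,6,8,12,5,19,15,16,18,7,17,4,14]
j=9: nums[9]=7 ≤ 14 → i=5, swap nums[5],nums[9] → [9,6,8,12,5,7,15,16,18,19,17,4,14]
j=10: nums[10]=17 > 14 → no swap
j=11: nums[11]=4 ≤ 14 → i=6, swap nums[6],nums[11] → [9,6,8,12,5,7,4,16,18,19,17,15,14]
final swap nums[7],nums[12] → [9,6,8,12,5,7,4,14,18,19,17,15,16]; return 7
p = 7; k-1 = 9 > 7 ⇒ right

7; right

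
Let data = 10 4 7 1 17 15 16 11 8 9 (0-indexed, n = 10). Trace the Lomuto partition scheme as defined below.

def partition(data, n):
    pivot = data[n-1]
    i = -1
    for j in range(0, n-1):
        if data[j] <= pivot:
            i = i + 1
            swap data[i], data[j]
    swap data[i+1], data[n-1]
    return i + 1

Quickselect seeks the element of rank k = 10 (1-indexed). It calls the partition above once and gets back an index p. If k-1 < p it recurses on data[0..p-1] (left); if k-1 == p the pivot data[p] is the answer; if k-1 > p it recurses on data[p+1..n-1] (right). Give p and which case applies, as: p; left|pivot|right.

pivot=9, i=-1
j=0: 10>9, skip
j=1: 4≤9, i=0, swap(0,1) ⇒ 4 10 7 1 17 15 16 11 8 9
j=2: 7≤9, i=1, swap(1,2) ⇒ 4 7 10 1 17 15 16 11 8 9
j=3: 1≤9, i=2, swap(2,3) ⇒ 4 7 1 10 17 15 16 11 8 9
j=4: 17>9, skip
j=5: 15>9, skip
j=6: 16>9, skip
j=7: 11>9, skip
j=8: 8≤9, i=3, swap(3,8) ⇒ 4 7 1 8 17 15 16 11 10 9
swap(4,9) ⇒ 4 7 1 8 9 15 16 11 10 17; return 4
p = 4; k-1 = 9 > 4 ⇒ right

4; right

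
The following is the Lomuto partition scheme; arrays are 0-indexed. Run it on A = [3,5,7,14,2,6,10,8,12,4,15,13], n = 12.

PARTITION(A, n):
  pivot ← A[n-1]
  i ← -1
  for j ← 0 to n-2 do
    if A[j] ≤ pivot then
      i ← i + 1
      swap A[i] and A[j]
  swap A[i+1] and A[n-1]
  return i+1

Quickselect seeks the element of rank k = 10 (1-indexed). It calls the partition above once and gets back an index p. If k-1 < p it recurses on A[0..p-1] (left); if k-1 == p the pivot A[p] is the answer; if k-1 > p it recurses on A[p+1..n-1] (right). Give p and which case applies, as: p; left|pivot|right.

9; pivot

pivot = A[11] = 13; i = -1
j=0: A[0]=3 ≤ 13 → i=0, swap A[0],A[0] (no change) → [3,5,7,14,2,6,10,8,12,4,15,13]
j=1: A[1]=5 ≤ 13 → i=1, swap A[1],A[1] (no change) → [3,5,7,14,2,6,10,8,12,4,15,13]
j=2: A[2]=7 ≤ 13 → i=2, swap A[2],A[2] (no change) → [3,5,7,14,2,6,10,8,12,4,15,13]
j=3: A[3]=14 > 13 → no swap
j=4: A[4]=2 ≤ 13 → i=3, swap A[3],A[4] → [3,5,7,2,14,6,10,8,12,4,15,13]
j=5: A[5]=6 ≤ 13 → i=4, swap A[4],A[5] → [3,5,7,2,6,14,10,8,12,4,15,13]
j=6: A[6]=10 ≤ 13 → i=5, swap A[5],A[6] → [3,5,7,2,6,10,14,8,12,4,15,13]
j=7: A[7]=8 ≤ 13 → i=6, swap A[6],A[7] → [3,5,7,2,6,10,8,14,12,4,15,13]
j=8: A[8]=12 ≤ 13 → i=7, swap A[7],A[8] → [3,5,7,2,6,10,8,12,14,4,15,13]
j=9: A[9]=4 ≤ 13 → i=8, swap A[8],A[9] → [3,5,7,2,6,10,8,12,4,14,15,13]
j=10: A[10]=15 > 13 → no swap
final swap A[9],A[11] → [3,5,7,2,6,10,8,12,4,13,15,14]; return 9
p = 9; k-1 = 9 == 9 ⇒ pivot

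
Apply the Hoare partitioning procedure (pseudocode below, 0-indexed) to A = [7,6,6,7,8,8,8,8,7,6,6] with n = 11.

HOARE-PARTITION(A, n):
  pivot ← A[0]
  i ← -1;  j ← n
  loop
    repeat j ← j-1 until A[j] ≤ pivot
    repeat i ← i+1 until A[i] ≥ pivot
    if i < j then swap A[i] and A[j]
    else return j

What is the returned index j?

pivot = A[0] = 7; i = -1, j = 11
j→10 (A[10]=6≤7), i→0 (A[0]=7≥7); i<j, swap → [6,6,6,7,8,8,8,8,7,6,7]
j→9 (A[9]=6≤7), i→3 (A[3]=7≥7); i<j, swap → [6,6,6,6,8,8,8,8,7,7,7]
j→8 (A[8]=7≤7), i→4 (A[4]=8≥7); i<j, swap → [6,6,6,6,7,8,8,8,8,7,7]
j→4, i→5; i≥j, return j=4. A = [6,6,6,6,7,8,8,8,8,7,7]

4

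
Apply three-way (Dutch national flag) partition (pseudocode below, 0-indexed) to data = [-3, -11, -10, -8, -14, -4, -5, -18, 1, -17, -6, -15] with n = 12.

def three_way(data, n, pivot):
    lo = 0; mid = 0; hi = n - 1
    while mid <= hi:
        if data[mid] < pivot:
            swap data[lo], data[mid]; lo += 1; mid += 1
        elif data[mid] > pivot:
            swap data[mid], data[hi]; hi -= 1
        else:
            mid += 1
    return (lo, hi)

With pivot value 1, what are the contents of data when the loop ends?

pivot = 1; lo=0, mid=0, hi=11
data[mid]=-3<1: swap data[0],data[0]; lo=1,mid=1 → [-3, -11, -10, -8, -14, -4, -5, -18, 1, -17, -6, -15]
data[mid]=-11<1: swap data[1],data[1]; lo=2,mid=2 → [-3, -11, -10, -8, -14, -4, -5, -18, 1, -17, -6, -15]
data[mid]=-10<1: swap data[2],data[2]; lo=3,mid=3 → [-3, -11, -10, -8, -14, -4, -5, -18, 1, -17, -6, -15]
data[mid]=-8<1: swap data[3],data[3]; lo=4,mid=4 → [-3, -11, -10, -8, -14, -4, -5, -18, 1, -17, -6, -15]
data[mid]=-14<1: swap data[4],data[4]; lo=5,mid=5 → [-3, -11, -10, -8, -14, -4, -5, -18, 1, -17, -6, -15]
data[mid]=-4<1: swap data[5],data[5]; lo=6,mid=6 → [-3, -11, -10, -8, -14, -4, -5, -18, 1, -17, -6, -15]
data[mid]=-5<1: swap data[6],data[6]; lo=7,mid=7 → [-3, -11, -10, -8, -14, -4, -5, -18, 1, -17, -6, -15]
data[mid]=-18<1: swap data[7],data[7]; lo=8,mid=8 → [-3, -11, -10, -8, -14, -4, -5, -18, 1, -17, -6, -15]
data[mid]=1=1: mid=9
data[mid]=-17<1: swap data[8],data[9]; lo=9,mid=10 → [-3, -11, -10, -8, -14, -4, -5, -18, -17, 1, -6, -15]
data[mid]=-6<1: swap data[9],data[10]; lo=10,mid=11 → [-3, -11, -10, -8, -14, -4, -5, -18, -17, -6, 1, -15]
data[mid]=-15<1: swap data[10],data[11]; lo=11,mid=12 → [-3, -11, -10, -8, -14, -4, -5, -18, -17, -6, -15, 1]
end: lo=11, hi=11; data = [-3, -11, -10, -8, -14, -4, -5, -18, -17, -6, -15, 1]

[-3, -11, -10, -8, -14, -4, -5, -18, -17, -6, -15, 1]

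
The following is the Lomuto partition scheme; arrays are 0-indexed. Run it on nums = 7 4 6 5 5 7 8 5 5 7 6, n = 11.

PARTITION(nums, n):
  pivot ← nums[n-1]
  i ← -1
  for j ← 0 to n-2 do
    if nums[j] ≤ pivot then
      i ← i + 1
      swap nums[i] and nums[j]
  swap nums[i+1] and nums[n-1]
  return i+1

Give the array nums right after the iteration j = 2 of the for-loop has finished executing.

pivot = nums[10] = 6; i = -1
j=0: nums[0]=7 > 6 → no swap
j=1: nums[1]=4 ≤ 6 → i=0, swap nums[0],nums[1] → 4 7 6 5 5 7 8 5 5 7 6
j=2: nums[2]=6 ≤ 6 → i=1, swap nums[1],nums[2] → 4 6 7 5 5 7 8 5 5 7 6
(after j=2) nums = 4 6 7 5 5 7 8 5 5 7 6

4 6 7 5 5 7 8 5 5 7 6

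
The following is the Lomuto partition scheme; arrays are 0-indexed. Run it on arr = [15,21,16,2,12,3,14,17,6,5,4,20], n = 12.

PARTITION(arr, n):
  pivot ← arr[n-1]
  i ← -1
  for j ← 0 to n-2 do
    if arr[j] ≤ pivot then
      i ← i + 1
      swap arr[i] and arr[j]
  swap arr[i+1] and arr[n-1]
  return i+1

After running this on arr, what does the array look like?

pivot = arr[11] = 20; i = -1
j=0: arr[0]=15 ≤ 20 → i=0, swap arr[0],arr[0] (no change) → [15,21,16,2,12,3,14,17,6,5,4,20]
j=1: arr[1]=21 > 20 → no swap
j=2: arr[2]=16 ≤ 20 → i=1, swap arr[1],arr[2] → [15,16,21,2,12,3,14,17,6,5,4,20]
j=3: arr[3]=2 ≤ 20 → i=2, swap arr[2],arr[3] → [15,16,2,21,12,3,14,17,6,5,4,20]
j=4: arr[4]=12 ≤ 20 → i=3, swap arr[3],arr[4] → [15,16,2,12,21,3,14,17,6,5,4,20]
j=5: arr[5]=3 ≤ 20 → i=4, swap arr[4],arr[5] → [15,16,2,12,3,21,14,17,6,5,4,20]
j=6: arr[6]=14 ≤ 20 → i=5, swap arr[5],arr[6] → [15,16,2,12,3,14,21,17,6,5,4,20]
j=7: arr[7]=17 ≤ 20 → i=6, swap arr[6],arr[7] → [15,16,2,12,3,14,17,21,6,5,4,20]
j=8: arr[8]=6 ≤ 20 → i=7, swap arr[7],arr[8] → [15,16,2,12,3,14,17,6,21,5,4,20]
j=9: arr[9]=5 ≤ 20 → i=8, swap arr[8],arr[9] → [15,16,2,12,3,14,17,6,5,21,4,20]
j=10: arr[10]=4 ≤ 20 → i=9, swap arr[9],arr[10] → [15,16,2,12,3,14,17,6,5,4,21,20]
final swap arr[10],arr[11] → [15,16,2,12,3,14,17,6,5,4,20,21]; return 10

[15,16,2,12,3,14,17,6,5,4,20,21]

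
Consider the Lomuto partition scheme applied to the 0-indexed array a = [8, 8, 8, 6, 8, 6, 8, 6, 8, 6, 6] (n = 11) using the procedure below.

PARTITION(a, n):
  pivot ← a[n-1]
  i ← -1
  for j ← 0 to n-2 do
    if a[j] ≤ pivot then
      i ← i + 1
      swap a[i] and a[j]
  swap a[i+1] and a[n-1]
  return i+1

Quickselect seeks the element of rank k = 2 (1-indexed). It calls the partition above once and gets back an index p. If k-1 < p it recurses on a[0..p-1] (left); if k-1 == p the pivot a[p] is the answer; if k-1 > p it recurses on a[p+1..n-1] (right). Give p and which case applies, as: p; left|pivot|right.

4; left

pivot=6, i=-1
j=0: 8>6, skip
j=1: 8>6, skip
j=2: 8>6, skip
j=3: 6≤6, i=0, swap(0,3) ⇒ [6, 8, 8, 8, 8, 6, 8, 6, 8, 6, 6]
j=4: 8>6, skip
j=5: 6≤6, i=1, swap(1,5) ⇒ [6, 6, 8, 8, 8, 8, 8, 6, 8, 6, 6]
j=6: 8>6, skip
j=7: 6≤6, i=2, swap(2,7) ⇒ [6, 6, 6, 8, 8, 8, 8, 8, 8, 6, 6]
j=8: 8>6, skip
j=9: 6≤6, i=3, swap(3,9) ⇒ [6, 6, 6, 6, 8, 8, 8, 8, 8, 8, 6]
swap(4,10) ⇒ [6, 6, 6, 6, 6, 8, 8, 8, 8, 8, 8]; return 4
p = 4; k-1 = 1 < 4 ⇒ left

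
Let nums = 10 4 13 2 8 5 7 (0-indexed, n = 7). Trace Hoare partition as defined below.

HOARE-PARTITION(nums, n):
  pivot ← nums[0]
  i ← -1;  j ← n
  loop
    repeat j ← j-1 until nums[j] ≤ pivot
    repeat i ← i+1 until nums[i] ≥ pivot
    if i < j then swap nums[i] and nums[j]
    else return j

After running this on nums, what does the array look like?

pivot=10
j stops at 6 (7), i stops at 0 (10); swap ⇒ 7 4 13 2 8 5 10
j stops at 5 (5), i stops at 2 (13); swap ⇒ 7 4 5 2 8 13 10
j stops at 4, i stops at 5; i≥j ⇒ return 4. nums=7 4 5 2 8 13 10

7 4 5 2 8 13 10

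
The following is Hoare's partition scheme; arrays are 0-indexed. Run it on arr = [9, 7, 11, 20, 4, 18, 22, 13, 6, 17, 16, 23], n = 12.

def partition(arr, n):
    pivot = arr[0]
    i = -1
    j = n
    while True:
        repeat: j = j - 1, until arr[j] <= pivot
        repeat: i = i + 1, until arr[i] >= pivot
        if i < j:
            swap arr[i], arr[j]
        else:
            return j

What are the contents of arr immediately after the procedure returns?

[6, 7, 4, 20, 11, 18, 22, 13, 9, 17, 16, 23]

pivot = arr[0] = 9; i = -1, j = 12
j→8 (arr[8]=6≤9), i→0 (arr[0]=9≥9); i<j, swap → [6, 7, 11, 20, 4, 18, 22, 13, 9, 17, 16, 23]
j→4 (arr[4]=4≤9), i→2 (arr[2]=11≥9); i<j, swap → [6, 7, 4, 20, 11, 18, 22, 13, 9, 17, 16, 23]
j→2, i→3; i≥j, return j=2. arr = [6, 7, 4, 20, 11, 18, 22, 13, 9, 17, 16, 23]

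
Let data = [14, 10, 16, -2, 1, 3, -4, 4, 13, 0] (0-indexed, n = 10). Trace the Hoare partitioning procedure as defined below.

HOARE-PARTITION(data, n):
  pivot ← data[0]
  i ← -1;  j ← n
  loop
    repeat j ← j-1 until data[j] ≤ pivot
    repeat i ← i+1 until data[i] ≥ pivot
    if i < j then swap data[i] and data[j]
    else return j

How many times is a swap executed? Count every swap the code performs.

2

pivot=14
j stops at 9 (0), i stops at 0 (14); swap ⇒ [0, 10, 16, -2, 1, 3, -4, 4, 13, 14]
j stops at 8 (13), i stops at 2 (16); swap ⇒ [0, 10, 13, -2, 1, 3, -4, 4, 16, 14]
j stops at 7, i stops at 8; i≥j ⇒ return 7. data=[0, 10, 13, -2, 1, 3, -4, 4, 16, 14]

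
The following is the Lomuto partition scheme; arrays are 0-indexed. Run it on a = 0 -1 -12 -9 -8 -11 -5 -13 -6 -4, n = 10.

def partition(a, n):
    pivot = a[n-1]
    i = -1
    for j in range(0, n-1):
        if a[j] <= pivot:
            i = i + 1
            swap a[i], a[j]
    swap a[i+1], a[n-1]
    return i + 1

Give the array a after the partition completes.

-12 -9 -8 -11 -5 -13 -6 -4 0 -1

pivot = a[9] = -4; i = -1
j=0: a[0]=0 > -4 → no swap
j=1: a[1]=-1 > -4 → no swap
j=2: a[2]=-12 ≤ -4 → i=0, swap a[0],a[2] → -12 -1 0 -9 -8 -11 -5 -13 -6 -4
j=3: a[3]=-9 ≤ -4 → i=1, swap a[1],a[3] → -12 -9 0 -1 -8 -11 -5 -13 -6 -4
j=4: a[4]=-8 ≤ -4 → i=2, swap a[2],a[4] → -12 -9 -8 -1 0 -11 -5 -13 -6 -4
j=5: a[5]=-11 ≤ -4 → i=3, swap a[3],a[5] → -12 -9 -8 -11 0 -1 -5 -13 -6 -4
j=6: a[6]=-5 ≤ -4 → i=4, swap a[4],a[6] → -12 -9 -8 -11 -5 -1 0 -13 -6 -4
j=7: a[7]=-13 ≤ -4 → i=5, swap a[5],a[7] → -12 -9 -8 -11 -5 -13 0 -1 -6 -4
j=8: a[8]=-6 ≤ -4 → i=6, swap a[6],a[8] → -12 -9 -8 -11 -5 -13 -6 -1 0 -4
final swap a[7],a[9] → -12 -9 -8 -11 -5 -13 -6 -4 0 -1; return 7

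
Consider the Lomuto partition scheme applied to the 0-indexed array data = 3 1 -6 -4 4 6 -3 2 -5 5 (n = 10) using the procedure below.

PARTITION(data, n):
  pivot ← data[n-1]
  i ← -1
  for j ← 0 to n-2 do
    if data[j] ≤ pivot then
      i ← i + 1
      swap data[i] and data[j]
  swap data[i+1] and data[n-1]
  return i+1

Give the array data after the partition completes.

3 1 -6 -4 4 -3 2 -5 5 6

pivot=5, i=-1
j=0: 3≤5, i=0, swap(0,0) ⇒ 3 1 -6 -4 4 6 -3 2 -5 5
j=1: 1≤5, i=1, swap(1,1) ⇒ 3 1 -6 -4 4 6 -3 2 -5 5
j=2: -6≤5, i=2, swap(2,2) ⇒ 3 1 -6 -4 4 6 -3 2 -5 5
j=3: -4≤5, i=3, swap(3,3) ⇒ 3 1 -6 -4 4 6 -3 2 -5 5
j=4: 4≤5, i=4, swap(4,4) ⇒ 3 1 -6 -4 4 6 -3 2 -5 5
j=5: 6>5, skip
j=6: -3≤5, i=5, swap(5,6) ⇒ 3 1 -6 -4 4 -3 6 2 -5 5
j=7: 2≤5, i=6, swap(6,7) ⇒ 3 1 -6 -4 4 -3 2 6 -5 5
j=8: -5≤5, i=7, swap(7,8) ⇒ 3 1 -6 -4 4 -3 2 -5 6 5
swap(8,9) ⇒ 3 1 -6 -4 4 -3 2 -5 5 6; return 8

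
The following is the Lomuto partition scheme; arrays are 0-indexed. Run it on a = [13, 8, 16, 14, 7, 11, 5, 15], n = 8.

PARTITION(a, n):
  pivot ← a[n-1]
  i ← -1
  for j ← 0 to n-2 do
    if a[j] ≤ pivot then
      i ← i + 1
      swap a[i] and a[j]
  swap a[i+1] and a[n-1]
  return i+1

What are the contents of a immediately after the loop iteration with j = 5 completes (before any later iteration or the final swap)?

[13, 8, 14, 7, 11, 16, 5, 15]

pivot = a[7] = 15; i = -1
j=0: a[0]=13 ≤ 15 → i=0, swap a[0],a[0] (no change) → [13, 8, 16, 14, 7, 11, 5, 15]
j=1: a[1]=8 ≤ 15 → i=1, swap a[1],a[1] (no change) → [13, 8, 16, 14, 7, 11, 5, 15]
j=2: a[2]=16 > 15 → no swap
j=3: a[3]=14 ≤ 15 → i=2, swap a[2],a[3] → [13, 8, 14, 16, 7, 11, 5, 15]
j=4: a[4]=7 ≤ 15 → i=3, swap a[3],a[4] → [13, 8, 14, 7, 16, 11, 5, 15]
j=5: a[5]=11 ≤ 15 → i=4, swap a[4],a[5] → [13, 8, 14, 7, 11, 16, 5, 15]
(after j=5) a = [13, 8, 14, 7, 11, 16, 5, 15]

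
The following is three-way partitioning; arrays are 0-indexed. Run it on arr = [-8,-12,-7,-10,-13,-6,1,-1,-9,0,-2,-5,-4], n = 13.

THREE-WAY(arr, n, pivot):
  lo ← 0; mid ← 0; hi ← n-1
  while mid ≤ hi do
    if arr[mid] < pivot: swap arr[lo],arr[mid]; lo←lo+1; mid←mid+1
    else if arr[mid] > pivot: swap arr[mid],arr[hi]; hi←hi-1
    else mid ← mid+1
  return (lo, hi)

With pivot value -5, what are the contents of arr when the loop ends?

[-8,-12,-7,-10,-13,-6,-9,-5,0,-2,-1,-4,1]

pivot = -5; lo=0, mid=0, hi=12
arr[mid]=-8<-5: swap arr[0],arr[0]; lo=1,mid=1 → [-8,-12,-7,-10,-13,-6,1,-1,-9,0,-2,-5,-4]
arr[mid]=-12<-5: swap arr[1],arr[1]; lo=2,mid=2 → [-8,-12,-7,-10,-13,-6,1,-1,-9,0,-2,-5,-4]
arr[mid]=-7<-5: swap arr[2],arr[2]; lo=3,mid=3 → [-8,-12,-7,-10,-13,-6,1,-1,-9,0,-2,-5,-4]
arr[mid]=-10<-5: swap arr[3],arr[3]; lo=4,mid=4 → [-8,-12,-7,-10,-13,-6,1,-1,-9,0,-2,-5,-4]
arr[mid]=-13<-5: swap arr[4],arr[4]; lo=5,mid=5 → [-8,-12,-7,-10,-13,-6,1,-1,-9,0,-2,-5,-4]
arr[mid]=-6<-5: swap arr[5],arr[5]; lo=6,mid=6 → [-8,-12,-7,-10,-13,-6,1,-1,-9,0,-2,-5,-4]
arr[mid]=1>-5: swap arr[6],arr[12]; hi=11 → [-8,-12,-7,-10,-13,-6,-4,-1,-9,0,-2,-5,1]
arr[mid]=-4>-5: swap arr[6],arr[11]; hi=10 → [-8,-12,-7,-10,-13,-6,-5,-1,-9,0,-2,-4,1]
arr[mid]=-5=-5: mid=7
arr[mid]=-1>-5: swap arr[7],arr[10]; hi=9 → [-8,-12,-7,-10,-13,-6,-5,-2,-9,0,-1,-4,1]
arr[mid]=-2>-5: swap arr[7],arr[9]; hi=8 → [-8,-12,-7,-10,-13,-6,-5,0,-9,-2,-1,-4,1]
arr[mid]=0>-5: swap arr[7],arr[8]; hi=7 → [-8,-12,-7,-10,-13,-6,-5,-9,0,-2,-1,-4,1]
arr[mid]=-9<-5: swap arr[6],arr[7]; lo=7,mid=8 → [-8,-12,-7,-10,-13,-6,-9,-5,0,-2,-1,-4,1]
end: lo=7, hi=7; arr = [-8,-12,-7,-10,-13,-6,-9,-5,0,-2,-1,-4,1]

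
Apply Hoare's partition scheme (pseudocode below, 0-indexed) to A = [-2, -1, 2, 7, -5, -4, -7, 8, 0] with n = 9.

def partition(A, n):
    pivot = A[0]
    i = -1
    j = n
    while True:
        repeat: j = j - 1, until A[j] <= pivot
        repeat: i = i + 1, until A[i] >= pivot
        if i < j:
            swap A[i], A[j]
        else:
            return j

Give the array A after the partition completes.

[-7, -4, -5, 7, 2, -1, -2, 8, 0]

pivot = A[0] = -2; i = -1, j = 9
j→6 (A[6]=-7≤-2), i→0 (A[0]=-2≥-2); i<j, swap → [-7, -1, 2, 7, -5, -4, -2, 8, 0]
j→5 (A[5]=-4≤-2), i→1 (A[1]=-1≥-2); i<j, swap → [-7, -4, 2, 7, -5, -1, -2, 8, 0]
j→4 (A[4]=-5≤-2), i→2 (A[2]=2≥-2); i<j, swap → [-7, -4, -5, 7, 2, -1, -2, 8, 0]
j→2, i→3; i≥j, return j=2. A = [-7, -4, -5, 7, 2, -1, -2, 8, 0]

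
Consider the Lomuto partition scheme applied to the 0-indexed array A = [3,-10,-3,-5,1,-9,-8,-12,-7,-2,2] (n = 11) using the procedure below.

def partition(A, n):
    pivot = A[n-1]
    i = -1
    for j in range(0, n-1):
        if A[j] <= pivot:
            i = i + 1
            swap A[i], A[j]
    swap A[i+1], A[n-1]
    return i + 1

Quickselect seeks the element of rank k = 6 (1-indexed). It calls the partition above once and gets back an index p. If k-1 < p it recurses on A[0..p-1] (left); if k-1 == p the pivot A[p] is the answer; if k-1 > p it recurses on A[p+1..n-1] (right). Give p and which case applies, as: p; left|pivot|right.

pivot = A[10] = 2; i = -1
j=0: A[0]=3 > 2 → no swap
j=1: A[1]=-10 ≤ 2 → i=0, swap A[0],A[1] → [-10,3,-3,-5,1,-9,-8,-12,-7,-2,2]
j=2: A[2]=-3 ≤ 2 → i=1, swap A[1],A[2] → [-10,-3,3,-5,1,-9,-8,-12,-7,-2,2]
j=3: A[3]=-5 ≤ 2 → i=2, swap A[2],A[3] → [-10,-3,-5,3,1,-9,-8,-12,-7,-2,2]
j=4: A[4]=1 ≤ 2 → i=3, swap A[3],A[4] → [-10,-3,-5,1,3,-9,-8,-12,-7,-2,2]
j=5: A[5]=-9 ≤ 2 → i=4, swap A[4],A[5] → [-10,-3,-5,1,-9,3,-8,-12,-7,-2,2]
j=6: A[6]=-8 ≤ 2 → i=5, swap A[5],A[6] → [-10,-3,-5,1,-9,-8,3,-12,-7,-2,2]
j=7: A[7]=-12 ≤ 2 → i=6, swap A[6],A[7] → [-10,-3,-5,1,-9,-8,-12,3,-7,-2,2]
j=8: A[8]=-7 ≤ 2 → i=7, swap A[7],A[8] → [-10,-3,-5,1,-9,-8,-12,-7,3,-2,2]
j=9: A[9]=-2 ≤ 2 → i=8, swap A[8],A[9] → [-10,-3,-5,1,-9,-8,-12,-7,-2,3,2]
final swap A[9],A[10] → [-10,-3,-5,1,-9,-8,-12,-7,-2,2,3]; return 9
p = 9; k-1 = 5 < 9 ⇒ left

9; left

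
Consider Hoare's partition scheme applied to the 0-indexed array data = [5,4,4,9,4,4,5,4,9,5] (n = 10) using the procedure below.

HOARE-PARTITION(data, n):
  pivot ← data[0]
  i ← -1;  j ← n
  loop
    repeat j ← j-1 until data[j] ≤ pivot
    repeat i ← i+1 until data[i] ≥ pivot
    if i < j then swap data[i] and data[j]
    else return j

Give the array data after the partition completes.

[5,4,4,4,4,4,5,9,9,5]

pivot = data[0] = 5; i = -1, j = 10
j→9 (data[9]=5≤5), i→0 (data[0]=5≥5); i<j, swap → [5,4,4,9,4,4,5,4,9,5]
j→7 (data[7]=4≤5), i→3 (data[3]=9≥5); i<j, swap → [5,4,4,4,4,4,5,9,9,5]
j→6, i→6; i≥j, return j=6. data = [5,4,4,4,4,4,5,9,9,5]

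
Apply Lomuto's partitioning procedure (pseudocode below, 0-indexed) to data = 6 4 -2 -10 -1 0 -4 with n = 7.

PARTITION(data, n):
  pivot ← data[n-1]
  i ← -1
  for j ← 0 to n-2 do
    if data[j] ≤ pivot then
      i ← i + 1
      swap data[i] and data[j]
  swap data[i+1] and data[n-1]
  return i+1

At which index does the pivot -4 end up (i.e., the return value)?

pivot=-4, i=-1
j=0: 6>-4, skip
j=1: 4>-4, skip
j=2: -2>-4, skip
j=3: -10≤-4, i=0, swap(0,3) ⇒ -10 4 -2 6 -1 0 -4
j=4: -1>-4, skip
j=5: 0>-4, skip
swap(1,6) ⇒ -10 -4 -2 6 -1 0 4; return 1

1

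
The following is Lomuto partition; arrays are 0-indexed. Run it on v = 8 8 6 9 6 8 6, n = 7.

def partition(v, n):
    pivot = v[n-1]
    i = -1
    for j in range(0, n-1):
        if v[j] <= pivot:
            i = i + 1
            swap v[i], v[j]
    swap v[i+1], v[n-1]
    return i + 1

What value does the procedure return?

2

pivot=6, i=-1
j=0: 8>6, skip
j=1: 8>6, skip
j=2: 6≤6, i=0, swap(0,2) ⇒ 6 8 8 9 6 8 6
j=3: 9>6, skip
j=4: 6≤6, i=1, swap(1,4) ⇒ 6 6 8 9 8 8 6
j=5: 8>6, skip
swap(2,6) ⇒ 6 6 6 9 8 8 8; return 2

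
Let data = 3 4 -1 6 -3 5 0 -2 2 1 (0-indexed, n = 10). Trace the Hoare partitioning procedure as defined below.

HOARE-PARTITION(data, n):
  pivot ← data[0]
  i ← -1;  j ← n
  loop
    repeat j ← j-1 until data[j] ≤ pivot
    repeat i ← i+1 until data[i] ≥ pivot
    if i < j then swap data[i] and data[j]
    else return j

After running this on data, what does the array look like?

1 2 -1 -2 -3 0 5 6 4 3

pivot = data[0] = 3; i = -1, j = 10
j→9 (data[9]=1≤3), i→0 (data[0]=3≥3); i<j, swap → 1 4 -1 6 -3 5 0 -2 2 3
j→8 (data[8]=2≤3), i→1 (data[1]=4≥3); i<j, swap → 1 2 -1 6 -3 5 0 -2 4 3
j→7 (data[7]=-2≤3), i→3 (data[3]=6≥3); i<j, swap → 1 2 -1 -2 -3 5 0 6 4 3
j→6 (data[6]=0≤3), i→5 (data[5]=5≥3); i<j, swap → 1 2 -1 -2 -3 0 5 6 4 3
j→5, i→6; i≥j, return j=5. data = 1 2 -1 -2 -3 0 5 6 4 3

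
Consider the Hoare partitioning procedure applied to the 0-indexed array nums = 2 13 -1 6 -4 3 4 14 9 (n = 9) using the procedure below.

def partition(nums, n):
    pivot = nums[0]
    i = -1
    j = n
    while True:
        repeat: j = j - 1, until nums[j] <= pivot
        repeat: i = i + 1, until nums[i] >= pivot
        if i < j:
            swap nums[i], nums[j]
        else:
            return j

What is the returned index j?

pivot=2
j stops at 4 (-4), i stops at 0 (2); swap ⇒ -4 13 -1 6 2 3 4 14 9
j stops at 2 (-1), i stops at 1 (13); swap ⇒ -4 -1 13 6 2 3 4 14 9
j stops at 1, i stops at 2; i≥j ⇒ return 1. nums=-4 -1 13 6 2 3 4 14 9

1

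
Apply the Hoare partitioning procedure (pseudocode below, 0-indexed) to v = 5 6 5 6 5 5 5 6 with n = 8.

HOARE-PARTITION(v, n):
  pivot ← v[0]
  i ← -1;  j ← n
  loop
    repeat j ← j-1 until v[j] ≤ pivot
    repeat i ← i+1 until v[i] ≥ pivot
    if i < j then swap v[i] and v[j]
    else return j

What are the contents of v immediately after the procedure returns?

pivot=5
j stops at 6 (5), i stops at 0 (5); swap ⇒ 5 6 5 6 5 5 5 6
j stops at 5 (5), i stops at 1 (6); swap ⇒ 5 5 5 6 5 6 5 6
j stops at 4 (5), i stops at 2 (5); swap ⇒ 5 5 5 6 5 6 5 6
j stops at 2, i stops at 3; i≥j ⇒ return 2. v=5 5 5 6 5 6 5 6

5 5 5 6 5 6 5 6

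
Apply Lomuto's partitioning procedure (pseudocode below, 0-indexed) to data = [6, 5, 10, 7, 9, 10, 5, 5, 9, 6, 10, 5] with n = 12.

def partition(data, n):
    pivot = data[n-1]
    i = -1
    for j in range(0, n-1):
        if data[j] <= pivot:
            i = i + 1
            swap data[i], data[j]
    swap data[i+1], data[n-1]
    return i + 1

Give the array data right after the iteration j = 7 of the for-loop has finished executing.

[5, 5, 5, 7, 9, 10, 6, 10, 9, 6, 10, 5]

pivot = data[11] = 5; i = -1
j=0: data[0]=6 > 5 → no swap
j=1: data[1]=5 ≤ 5 → i=0, swap data[0],data[1] → [5, 6, 10, 7, 9, 10, 5, 5, 9, 6, 10, 5]
j=2: data[2]=10 > 5 → no swap
j=3: data[3]=7 > 5 → no swap
j=4: data[4]=9 > 5 → no swap
j=5: data[5]=10 > 5 → no swap
j=6: data[6]=5 ≤ 5 → i=1, swap data[1],data[6] → [5, 5, 10, 7, 9, 10, 6, 5, 9, 6, 10, 5]
j=7: data[7]=5 ≤ 5 → i=2, swap data[2],data[7] → [5, 5, 5, 7, 9, 10, 6, 10, 9, 6, 10, 5]
(after j=7) data = [5, 5, 5, 7, 9, 10, 6, 10, 9, 6, 10, 5]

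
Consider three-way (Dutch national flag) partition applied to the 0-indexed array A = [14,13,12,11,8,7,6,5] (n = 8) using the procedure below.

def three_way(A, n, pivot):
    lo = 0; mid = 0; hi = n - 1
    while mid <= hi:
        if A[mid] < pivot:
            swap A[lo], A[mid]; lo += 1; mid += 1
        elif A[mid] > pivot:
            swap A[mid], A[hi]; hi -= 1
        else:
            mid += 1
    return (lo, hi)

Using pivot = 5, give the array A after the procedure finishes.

[5,12,11,8,7,6,13,14]

pivot = 5; lo=0, mid=0, hi=7
A[mid]=14>5: swap A[0],A[7]; hi=6 → [5,13,12,11,8,7,6,14]
A[mid]=5=5: mid=1
A[mid]=13>5: swap A[1],A[6]; hi=5 → [5,6,12,11,8,7,13,14]
A[mid]=6>5: swap A[1],A[5]; hi=4 → [5,7,12,11,8,6,13,14]
A[mid]=7>5: swap A[1],A[4]; hi=3 → [5,8,12,11,7,6,13,14]
A[mid]=8>5: swap A[1],A[3]; hi=2 → [5,11,12,8,7,6,13,14]
A[mid]=11>5: swap A[1],A[2]; hi=1 → [5,12,11,8,7,6,13,14]
A[mid]=12>5: swap A[1],A[1]; hi=0 → [5,12,11,8,7,6,13,14]
end: lo=0, hi=0; A = [5,12,11,8,7,6,13,14]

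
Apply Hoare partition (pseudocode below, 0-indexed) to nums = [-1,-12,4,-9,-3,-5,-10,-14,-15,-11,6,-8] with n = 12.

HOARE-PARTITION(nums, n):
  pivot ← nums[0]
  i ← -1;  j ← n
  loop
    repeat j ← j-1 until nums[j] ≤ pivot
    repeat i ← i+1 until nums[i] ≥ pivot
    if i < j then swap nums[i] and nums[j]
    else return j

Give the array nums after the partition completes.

[-8,-12,-11,-9,-3,-5,-10,-14,-15,4,6,-1]

pivot=-1
j stops at 11 (-8), i stops at 0 (-1); swap ⇒ [-8,-12,4,-9,-3,-5,-10,-14,-15,-11,6,-1]
j stops at 9 (-11), i stops at 2 (4); swap ⇒ [-8,-12,-11,-9,-3,-5,-10,-14,-15,4,6,-1]
j stops at 8, i stops at 9; i≥j ⇒ return 8. nums=[-8,-12,-11,-9,-3,-5,-10,-14,-15,4,6,-1]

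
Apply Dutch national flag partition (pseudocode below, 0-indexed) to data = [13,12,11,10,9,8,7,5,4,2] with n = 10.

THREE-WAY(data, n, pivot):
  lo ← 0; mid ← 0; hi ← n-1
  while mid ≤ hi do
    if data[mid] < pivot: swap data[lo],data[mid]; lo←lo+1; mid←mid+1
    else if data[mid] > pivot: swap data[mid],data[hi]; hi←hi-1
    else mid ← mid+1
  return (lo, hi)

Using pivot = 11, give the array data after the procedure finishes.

lo=0 mid=0 hi=9
13>11: swap(0,9), hi=8 ⇒ [2,12,11,10,9,8,7,5,4,13]
2<11: swap(0,0), lo=1 mid=1 ⇒ [2,12,11,10,9,8,7,5,4,13]
12>11: swap(1,8), hi=7 ⇒ [2,4,11,10,9,8,7,5,12,13]
4<11: swap(1,1), lo=2 mid=2 ⇒ [2,4,11,10,9,8,7,5,12,13]
11=11: mid=3
10<11: swap(2,3), lo=3 mid=4 ⇒ [2,4,10,11,9,8,7,5,12,13]
9<11: swap(3,4), lo=4 mid=5 ⇒ [2,4,10,9,11,8,7,5,12,13]
8<11: swap(4,5), lo=5 mid=6 ⇒ [2,4,10,9,8,11,7,5,12,13]
7<11: swap(5,6), lo=6 mid=7 ⇒ [2,4,10,9,8,7,11,5,12,13]
5<11: swap(6,7), lo=7 mid=8 ⇒ [2,4,10,9,8,7,5,11,12,13]
done. lo=7 hi=7; data=[2,4,10,9,8,7,5,11,12,13]

[2,4,10,9,8,7,5,11,12,13]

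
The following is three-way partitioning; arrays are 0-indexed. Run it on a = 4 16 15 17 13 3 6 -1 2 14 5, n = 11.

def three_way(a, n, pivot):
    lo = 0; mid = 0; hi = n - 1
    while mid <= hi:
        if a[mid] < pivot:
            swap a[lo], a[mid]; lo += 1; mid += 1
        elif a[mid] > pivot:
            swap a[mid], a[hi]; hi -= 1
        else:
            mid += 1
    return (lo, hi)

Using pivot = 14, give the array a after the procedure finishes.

4 5 2 13 3 6 -1 14 17 15 16

lo=0 mid=0 hi=10
4<14: swap(0,0), lo=1 mid=1 ⇒ 4 16 15 17 13 3 6 -1 2 14 5
16>14: swap(1,10), hi=9 ⇒ 4 5 15 17 13 3 6 -1 2 14 16
5<14: swap(1,1), lo=2 mid=2 ⇒ 4 5 15 17 13 3 6 -1 2 14 16
15>14: swap(2,9), hi=8 ⇒ 4 5 14 17 13 3 6 -1 2 15 16
14=14: mid=3
17>14: swap(3,8), hi=7 ⇒ 4 5 14 2 13 3 6 -1 17 15 16
2<14: swap(2,3), lo=3 mid=4 ⇒ 4 5 2 14 13 3 6 -1 17 15 16
13<14: swap(3,4), lo=4 mid=5 ⇒ 4 5 2 13 14 3 6 -1 17 15 16
3<14: swap(4,5), lo=5 mid=6 ⇒ 4 5 2 13 3 14 6 -1 17 15 16
6<14: swap(5,6), lo=6 mid=7 ⇒ 4 5 2 13 3 6 14 -1 17 15 16
-1<14: swap(6,7), lo=7 mid=8 ⇒ 4 5 2 13 3 6 -1 14 17 15 16
done. lo=7 hi=7; a=4 5 2 13 3 6 -1 14 17 15 16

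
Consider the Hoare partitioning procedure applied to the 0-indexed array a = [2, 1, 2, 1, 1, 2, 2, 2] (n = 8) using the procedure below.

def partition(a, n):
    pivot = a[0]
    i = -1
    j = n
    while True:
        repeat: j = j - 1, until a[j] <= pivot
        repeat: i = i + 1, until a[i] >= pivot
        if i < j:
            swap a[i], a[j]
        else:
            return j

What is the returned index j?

5

pivot = a[0] = 2; i = -1, j = 8
j→7 (a[7]=2≤2), i→0 (a[0]=2≥2); i<j, swap → [2, 1, 2, 1, 1, 2, 2, 2]
j→6 (a[6]=2≤2), i→2 (a[2]=2≥2); i<j, swap → [2, 1, 2, 1, 1, 2, 2, 2]
j→5, i→5; i≥j, return j=5. a = [2, 1, 2, 1, 1, 2, 2, 2]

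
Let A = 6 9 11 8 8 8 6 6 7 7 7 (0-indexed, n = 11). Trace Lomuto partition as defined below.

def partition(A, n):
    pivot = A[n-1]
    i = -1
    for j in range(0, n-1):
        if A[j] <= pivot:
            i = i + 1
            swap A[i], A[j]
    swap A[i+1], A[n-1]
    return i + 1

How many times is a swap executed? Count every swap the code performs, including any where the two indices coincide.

6

pivot = A[10] = 7; i = -1
j=0: A[0]=6 ≤ 7 → i=0, swap A[0],A[0] (no change) → 6 9 11 8 8 8 6 6 7 7 7
j=1: A[1]=9 > 7 → no swap
j=2: A[2]=11 > 7 → no swap
j=3: A[3]=8 > 7 → no swap
j=4: A[4]=8 > 7 → no swap
j=5: A[5]=8 > 7 → no swap
j=6: A[6]=6 ≤ 7 → i=1, swap A[1],A[6] → 6 6 11 8 8 8 9 6 7 7 7
j=7: A[7]=6 ≤ 7 → i=2, swap A[2],A[7] → 6 6 6 8 8 8 9 11 7 7 7
j=8: A[8]=7 ≤ 7 → i=3, swap A[3],A[8] → 6 6 6 7 8 8 9 11 8 7 7
j=9: A[9]=7 ≤ 7 → i=4, swap A[4],A[9] → 6 6 6 7 7 8 9 11 8 8 7
final swap A[5],A[10] → 6 6 6 7 7 7 9 11 8 8 8; return 5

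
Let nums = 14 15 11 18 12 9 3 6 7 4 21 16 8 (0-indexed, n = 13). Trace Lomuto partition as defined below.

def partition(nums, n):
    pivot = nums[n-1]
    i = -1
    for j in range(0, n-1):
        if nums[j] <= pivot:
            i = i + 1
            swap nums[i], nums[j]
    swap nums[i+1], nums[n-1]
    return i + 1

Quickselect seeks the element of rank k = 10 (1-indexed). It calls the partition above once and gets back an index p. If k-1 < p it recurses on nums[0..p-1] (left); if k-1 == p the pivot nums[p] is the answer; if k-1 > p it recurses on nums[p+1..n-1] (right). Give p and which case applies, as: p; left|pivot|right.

4; right

pivot=8, i=-1
j=0: 14>8, skip
j=1: 15>8, skip
j=2: 11>8, skip
j=3: 18>8, skip
j=4: 12>8, skip
j=5: 9>8, skip
j=6: 3≤8, i=0, swap(0,6) ⇒ 3 15 11 18 12 9 14 6 7 4 21 16 8
j=7: 6≤8, i=1, swap(1,7) ⇒ 3 6 11 18 12 9 14 15 7 4 21 16 8
j=8: 7≤8, i=2, swap(2,8) ⇒ 3 6 7 18 12 9 14 15 11 4 21 16 8
j=9: 4≤8, i=3, swap(3,9) ⇒ 3 6 7 4 12 9 14 15 11 18 21 16 8
j=10: 21>8, skip
j=11: 16>8, skip
swap(4,12) ⇒ 3 6 7 4 8 9 14 15 11 18 21 16 12; return 4
p = 4; k-1 = 9 > 4 ⇒ right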